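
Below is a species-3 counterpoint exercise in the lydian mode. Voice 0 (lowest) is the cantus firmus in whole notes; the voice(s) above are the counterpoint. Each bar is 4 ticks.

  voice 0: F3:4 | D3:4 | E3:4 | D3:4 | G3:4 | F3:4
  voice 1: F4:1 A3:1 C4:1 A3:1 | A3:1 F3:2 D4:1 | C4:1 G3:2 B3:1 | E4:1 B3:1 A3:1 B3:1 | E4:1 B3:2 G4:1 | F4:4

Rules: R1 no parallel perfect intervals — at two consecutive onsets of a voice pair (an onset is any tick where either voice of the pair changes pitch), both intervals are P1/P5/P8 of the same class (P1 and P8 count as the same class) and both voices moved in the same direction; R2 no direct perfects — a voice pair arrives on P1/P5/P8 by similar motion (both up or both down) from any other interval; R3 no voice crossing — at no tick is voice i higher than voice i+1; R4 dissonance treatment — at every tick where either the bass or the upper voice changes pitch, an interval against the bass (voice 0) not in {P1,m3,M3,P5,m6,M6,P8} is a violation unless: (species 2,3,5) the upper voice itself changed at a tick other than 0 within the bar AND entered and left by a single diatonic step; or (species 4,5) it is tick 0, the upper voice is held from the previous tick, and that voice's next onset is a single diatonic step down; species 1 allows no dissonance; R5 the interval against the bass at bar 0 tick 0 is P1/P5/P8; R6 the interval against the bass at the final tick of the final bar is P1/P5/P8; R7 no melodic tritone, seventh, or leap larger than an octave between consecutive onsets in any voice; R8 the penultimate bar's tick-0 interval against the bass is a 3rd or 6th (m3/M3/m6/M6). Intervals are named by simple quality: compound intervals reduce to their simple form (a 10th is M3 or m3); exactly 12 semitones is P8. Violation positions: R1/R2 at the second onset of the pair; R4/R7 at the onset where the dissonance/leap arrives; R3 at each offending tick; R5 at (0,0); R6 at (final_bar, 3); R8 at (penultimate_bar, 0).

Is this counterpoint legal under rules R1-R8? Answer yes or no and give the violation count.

bar 0: v0=F3 v1=F4 (P8)
bar 1: v0=D3 v1=A3 (P5)
bar 2: v0=E3 v1=C4 (m6)
bar 3: v0=D3 v1=E4 (M2)
bar 4: v0=G3 v1=E4 (M6)
bar 5: v0=F3 v1=F4 (P8)
  R4 @ bar3.0: D3/E4 M2 untreated
  R1 @ bar5.0: G3/G4 P8 -> F3/F4 P8 similar

No (2 violations)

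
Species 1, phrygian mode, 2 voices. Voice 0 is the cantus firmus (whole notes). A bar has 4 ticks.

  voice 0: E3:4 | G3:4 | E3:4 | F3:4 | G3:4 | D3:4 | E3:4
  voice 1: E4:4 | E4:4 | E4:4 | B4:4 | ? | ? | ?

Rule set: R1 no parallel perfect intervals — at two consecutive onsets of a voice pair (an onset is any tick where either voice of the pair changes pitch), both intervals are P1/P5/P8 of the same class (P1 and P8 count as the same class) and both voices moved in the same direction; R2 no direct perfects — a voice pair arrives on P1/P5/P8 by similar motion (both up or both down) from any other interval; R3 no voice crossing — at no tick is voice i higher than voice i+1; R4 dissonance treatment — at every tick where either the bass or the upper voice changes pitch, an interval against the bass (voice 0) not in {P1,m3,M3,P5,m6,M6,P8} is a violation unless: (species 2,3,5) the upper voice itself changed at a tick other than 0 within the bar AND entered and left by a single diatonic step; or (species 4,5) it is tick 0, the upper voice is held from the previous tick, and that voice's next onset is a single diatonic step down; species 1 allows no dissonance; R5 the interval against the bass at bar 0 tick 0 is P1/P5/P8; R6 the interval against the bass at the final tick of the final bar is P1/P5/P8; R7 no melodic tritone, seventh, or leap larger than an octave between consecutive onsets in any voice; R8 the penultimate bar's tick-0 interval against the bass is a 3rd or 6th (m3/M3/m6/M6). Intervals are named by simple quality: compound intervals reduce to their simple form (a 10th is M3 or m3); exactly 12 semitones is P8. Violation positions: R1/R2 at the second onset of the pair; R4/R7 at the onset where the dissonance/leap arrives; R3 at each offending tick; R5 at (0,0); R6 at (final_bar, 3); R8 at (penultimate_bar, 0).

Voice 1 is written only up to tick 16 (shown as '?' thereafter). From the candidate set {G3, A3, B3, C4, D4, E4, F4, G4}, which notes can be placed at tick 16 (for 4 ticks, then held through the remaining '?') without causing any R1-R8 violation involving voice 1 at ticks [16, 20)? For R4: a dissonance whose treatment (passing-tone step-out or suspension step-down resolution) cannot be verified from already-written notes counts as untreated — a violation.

G3: violates R7
A3: violates R4,R7
B3: legal
C4: violates R4,R7
D4: legal
E4: legal
F4: violates R4,R7
G4: legal

{B3, D4, E4, G4}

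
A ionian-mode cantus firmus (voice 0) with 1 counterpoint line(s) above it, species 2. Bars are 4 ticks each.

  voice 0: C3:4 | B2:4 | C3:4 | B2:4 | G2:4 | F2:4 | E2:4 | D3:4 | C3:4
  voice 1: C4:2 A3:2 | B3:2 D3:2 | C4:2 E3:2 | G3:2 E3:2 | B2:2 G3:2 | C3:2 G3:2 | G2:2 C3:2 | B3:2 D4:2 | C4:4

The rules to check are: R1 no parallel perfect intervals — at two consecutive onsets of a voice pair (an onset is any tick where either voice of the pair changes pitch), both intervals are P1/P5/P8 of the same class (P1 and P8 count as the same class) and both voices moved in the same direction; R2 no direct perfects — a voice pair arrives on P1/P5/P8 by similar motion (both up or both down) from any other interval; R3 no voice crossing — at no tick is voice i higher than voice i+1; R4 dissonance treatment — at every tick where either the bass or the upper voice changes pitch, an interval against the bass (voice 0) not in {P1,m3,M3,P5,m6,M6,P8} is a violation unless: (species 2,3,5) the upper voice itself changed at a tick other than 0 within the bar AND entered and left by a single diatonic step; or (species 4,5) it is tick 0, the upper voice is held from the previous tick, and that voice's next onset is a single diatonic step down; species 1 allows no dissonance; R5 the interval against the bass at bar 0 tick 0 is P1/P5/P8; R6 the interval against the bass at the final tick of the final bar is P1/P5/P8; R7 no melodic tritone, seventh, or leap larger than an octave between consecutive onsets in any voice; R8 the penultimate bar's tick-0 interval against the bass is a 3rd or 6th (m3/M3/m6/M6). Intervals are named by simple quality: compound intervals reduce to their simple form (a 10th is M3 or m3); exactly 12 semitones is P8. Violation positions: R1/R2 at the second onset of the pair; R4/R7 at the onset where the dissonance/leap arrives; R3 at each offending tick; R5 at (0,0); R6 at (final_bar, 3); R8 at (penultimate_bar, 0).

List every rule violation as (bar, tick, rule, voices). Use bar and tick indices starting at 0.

(2, 0, R2, (0, 1))
(2, 0, R7, (1,))
(3, 2, R4, (0, 1))
(5, 0, R2, (0, 1))
(5, 2, R4, (0, 1))
(7, 0, R7, (0,))
(7, 0, R7, (1,))
(8, 0, R1, (0, 1))

bar 0: v0=C3 v1=C4 downbeat P8
bar 1: v0=B2 v1=B3 downbeat P8
bar 2: v0=C3 v1=C4 downbeat P8
bar 3: v0=B2 v1=G3 downbeat m6
bar 4: v0=G2 v1=B2 downbeat M3
bar 5: v0=F2 v1=C3 downbeat P5
bar 6: v0=E2 v1=G2 downbeat m3
bar 7: v0=D3 v1=B3 downbeat M6
bar 8: v0=C3 v1=C4 downbeat P8
  -> R2 @ bar 2 tick 0 v(0, 1): B2/D3 m3 -> C3/C4 P8 similar
  -> R7 @ bar 2 tick 0 v(1,): D3->C4 leap 10st
  -> R4 @ bar 3 tick 2 v(0, 1): B2/E3 P4 untreated
  -> R2 @ bar 5 tick 0 v(0, 1): G2/G3 P8 -> F2/C3 P5 similar
  -> R4 @ bar 5 tick 2 v(0, 1): F2/G3 M2 untreated
  -> R7 @ bar 7 tick 0 v(0,): E2->D3 leap 10st
  -> R7 @ bar 7 tick 0 v(1,): C3->B3 leap 11st
  -> R1 @ bar 8 tick 0 v(0, 1): D3/D4 P8 -> C3/C4 P8 similar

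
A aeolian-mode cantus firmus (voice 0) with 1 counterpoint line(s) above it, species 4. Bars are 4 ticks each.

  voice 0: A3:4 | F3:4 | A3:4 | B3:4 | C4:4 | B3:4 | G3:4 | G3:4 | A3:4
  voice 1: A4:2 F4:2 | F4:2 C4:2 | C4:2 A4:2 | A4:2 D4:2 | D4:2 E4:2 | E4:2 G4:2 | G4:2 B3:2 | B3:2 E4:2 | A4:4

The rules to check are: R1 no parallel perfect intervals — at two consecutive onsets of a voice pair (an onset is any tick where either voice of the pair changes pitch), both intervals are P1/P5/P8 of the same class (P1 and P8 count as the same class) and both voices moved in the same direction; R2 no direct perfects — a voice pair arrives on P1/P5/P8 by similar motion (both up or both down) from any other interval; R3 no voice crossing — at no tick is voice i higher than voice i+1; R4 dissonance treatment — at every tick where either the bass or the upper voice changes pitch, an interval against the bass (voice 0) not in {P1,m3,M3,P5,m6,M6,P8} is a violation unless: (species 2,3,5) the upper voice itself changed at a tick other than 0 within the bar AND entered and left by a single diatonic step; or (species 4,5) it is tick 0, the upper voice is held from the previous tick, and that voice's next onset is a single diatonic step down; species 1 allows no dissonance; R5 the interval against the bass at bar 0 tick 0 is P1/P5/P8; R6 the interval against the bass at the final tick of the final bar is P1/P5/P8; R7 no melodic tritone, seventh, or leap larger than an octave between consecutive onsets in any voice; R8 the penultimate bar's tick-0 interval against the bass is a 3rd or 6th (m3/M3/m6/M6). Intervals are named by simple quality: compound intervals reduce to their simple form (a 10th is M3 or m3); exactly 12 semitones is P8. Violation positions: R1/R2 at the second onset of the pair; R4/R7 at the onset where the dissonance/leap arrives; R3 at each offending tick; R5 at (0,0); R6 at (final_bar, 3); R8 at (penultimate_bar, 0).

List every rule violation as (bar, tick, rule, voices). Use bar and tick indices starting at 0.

(3, 0, R4, (0, 1))
(4, 0, R4, (0, 1))
(5, 0, R4, (0, 1))
(8, 0, R2, (0, 1))

bar 0: v0=A3 v1=A4 downbeat P8
bar 1: v0=F3 v1=F4 downbeat P8
bar 2: v0=A3 v1=C4 downbeat m3
bar 3: v0=B3 v1=A4 downbeat m7
bar 4: v0=C4 v1=D4 downbeat M2
bar 5: v0=B3 v1=E4 downbeat P4
bar 6: v0=G3 v1=G4 downbeat P8
bar 7: v0=G3 v1=B3 downbeat M3
bar 8: v0=A3 v1=A4 downbeat P8
  -> R4 @ bar 3 tick 0 v(0, 1): B3/A4 m7 untreated
  -> R4 @ bar 4 tick 0 v(0, 1): C4/D4 M2 untreated
  -> R4 @ bar 5 tick 0 v(0, 1): B3/E4 P4 untreated
  -> R2 @ bar 8 tick 0 v(0, 1): G3/E4 M6 -> A3/A4 P8 similar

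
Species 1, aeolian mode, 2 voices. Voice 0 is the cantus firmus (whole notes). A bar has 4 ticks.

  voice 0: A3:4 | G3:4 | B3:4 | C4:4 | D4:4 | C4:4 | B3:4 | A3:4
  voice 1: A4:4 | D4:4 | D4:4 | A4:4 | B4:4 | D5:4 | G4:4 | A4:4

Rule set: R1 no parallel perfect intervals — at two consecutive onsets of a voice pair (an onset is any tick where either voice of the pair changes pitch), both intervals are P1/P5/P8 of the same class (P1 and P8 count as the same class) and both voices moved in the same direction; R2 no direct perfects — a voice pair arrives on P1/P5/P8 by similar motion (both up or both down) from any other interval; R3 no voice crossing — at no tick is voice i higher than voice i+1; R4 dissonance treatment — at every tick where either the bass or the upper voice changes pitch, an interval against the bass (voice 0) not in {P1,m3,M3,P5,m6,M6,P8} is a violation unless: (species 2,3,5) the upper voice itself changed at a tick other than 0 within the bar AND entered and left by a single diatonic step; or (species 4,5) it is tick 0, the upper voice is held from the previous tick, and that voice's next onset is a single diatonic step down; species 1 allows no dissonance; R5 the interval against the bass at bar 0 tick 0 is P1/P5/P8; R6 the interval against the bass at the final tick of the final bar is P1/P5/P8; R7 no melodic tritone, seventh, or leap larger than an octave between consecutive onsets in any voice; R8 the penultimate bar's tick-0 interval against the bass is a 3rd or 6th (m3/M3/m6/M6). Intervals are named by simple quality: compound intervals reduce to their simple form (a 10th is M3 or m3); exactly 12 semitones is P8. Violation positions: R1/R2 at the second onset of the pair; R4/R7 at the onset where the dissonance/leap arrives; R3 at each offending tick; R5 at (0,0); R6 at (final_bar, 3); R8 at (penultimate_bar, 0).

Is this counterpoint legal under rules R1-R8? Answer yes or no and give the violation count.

No (2 violations)

bar 0: v0=A3 v1=A4 (P8)
bar 1: v0=G3 v1=D4 (P5)
bar 2: v0=B3 v1=D4 (m3)
bar 3: v0=C4 v1=A4 (M6)
bar 4: v0=D4 v1=B4 (M6)
bar 5: v0=C4 v1=D5 (M2)
bar 6: v0=B3 v1=G4 (m6)
bar 7: v0=A3 v1=A4 (P8)
  R2 @ bar1.0: A3/A4 P8 -> G3/D4 P5 similar
  R4 @ bar5.0: C4/D5 M2 untreated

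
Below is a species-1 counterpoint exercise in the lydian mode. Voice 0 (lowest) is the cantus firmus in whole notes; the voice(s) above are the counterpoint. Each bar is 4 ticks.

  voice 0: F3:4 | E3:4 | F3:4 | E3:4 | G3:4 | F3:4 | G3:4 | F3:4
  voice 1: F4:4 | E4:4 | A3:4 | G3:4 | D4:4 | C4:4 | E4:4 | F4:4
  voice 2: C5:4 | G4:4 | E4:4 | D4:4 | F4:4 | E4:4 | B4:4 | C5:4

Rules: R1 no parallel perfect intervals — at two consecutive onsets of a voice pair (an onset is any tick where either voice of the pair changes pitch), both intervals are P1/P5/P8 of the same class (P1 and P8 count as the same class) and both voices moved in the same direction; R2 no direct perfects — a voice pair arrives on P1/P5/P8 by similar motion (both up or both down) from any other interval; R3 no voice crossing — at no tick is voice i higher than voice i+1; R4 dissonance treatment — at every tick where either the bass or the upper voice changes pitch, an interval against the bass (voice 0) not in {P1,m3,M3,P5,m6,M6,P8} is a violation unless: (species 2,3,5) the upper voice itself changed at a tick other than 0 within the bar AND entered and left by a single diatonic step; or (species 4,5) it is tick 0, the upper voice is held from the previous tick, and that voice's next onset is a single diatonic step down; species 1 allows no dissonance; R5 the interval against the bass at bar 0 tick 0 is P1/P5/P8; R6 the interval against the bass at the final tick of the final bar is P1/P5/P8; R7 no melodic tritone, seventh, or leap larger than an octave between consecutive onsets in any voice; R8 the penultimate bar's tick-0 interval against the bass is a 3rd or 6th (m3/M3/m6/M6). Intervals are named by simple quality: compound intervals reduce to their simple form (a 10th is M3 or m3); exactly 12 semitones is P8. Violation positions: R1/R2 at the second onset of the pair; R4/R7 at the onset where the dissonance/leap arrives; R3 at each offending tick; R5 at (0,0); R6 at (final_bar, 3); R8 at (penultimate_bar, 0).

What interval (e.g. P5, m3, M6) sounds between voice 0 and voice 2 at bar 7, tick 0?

P5

voice 0=F3 voice 2=C5 -> P5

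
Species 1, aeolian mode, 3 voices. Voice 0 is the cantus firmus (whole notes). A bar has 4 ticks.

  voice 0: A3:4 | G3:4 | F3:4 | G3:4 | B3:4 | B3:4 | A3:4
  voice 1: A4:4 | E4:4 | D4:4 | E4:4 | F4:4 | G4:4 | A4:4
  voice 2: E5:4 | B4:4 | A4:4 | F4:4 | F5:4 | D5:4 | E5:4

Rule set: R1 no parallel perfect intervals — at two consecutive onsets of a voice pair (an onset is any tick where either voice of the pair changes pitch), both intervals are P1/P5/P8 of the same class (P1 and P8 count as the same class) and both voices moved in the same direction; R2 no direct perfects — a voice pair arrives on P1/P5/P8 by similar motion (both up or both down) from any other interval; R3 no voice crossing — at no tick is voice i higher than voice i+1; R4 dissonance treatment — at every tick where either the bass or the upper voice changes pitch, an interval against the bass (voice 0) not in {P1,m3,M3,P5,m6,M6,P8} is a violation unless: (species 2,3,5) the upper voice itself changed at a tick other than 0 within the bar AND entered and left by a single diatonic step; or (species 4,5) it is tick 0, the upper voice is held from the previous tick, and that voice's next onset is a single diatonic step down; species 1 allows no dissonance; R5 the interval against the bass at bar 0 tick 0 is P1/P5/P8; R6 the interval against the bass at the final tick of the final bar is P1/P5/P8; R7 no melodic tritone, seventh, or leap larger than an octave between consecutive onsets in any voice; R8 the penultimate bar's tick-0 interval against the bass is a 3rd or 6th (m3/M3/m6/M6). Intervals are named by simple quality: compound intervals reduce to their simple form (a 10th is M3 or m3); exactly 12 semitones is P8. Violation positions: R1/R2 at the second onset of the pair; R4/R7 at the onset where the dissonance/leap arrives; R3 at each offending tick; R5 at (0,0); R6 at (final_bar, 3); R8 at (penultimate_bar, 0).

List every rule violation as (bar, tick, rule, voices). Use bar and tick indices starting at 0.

(1, 0, R1, (1, 2))
(2, 0, R1, (1, 2))
(3, 0, R4, (0, 2))
(4, 0, R2, (1, 2))
(4, 0, R4, (0, 1))
(4, 0, R4, (0, 2))
(6, 0, R1, (1, 2))

bar 0: v0=A3 v1=A4 v2=E5 downbeat P5
bar 1: v0=G3 v1=E4 v2=B4 downbeat M3
bar 2: v0=F3 v1=D4 v2=A4 downbeat M3
bar 3: v0=G3 v1=E4 v2=F4 downbeat m7
bar 4: v0=B3 v1=F4 v2=F5 downbeat TT
bar 5: v0=B3 v1=G4 v2=D5 downbeat m3
bar 6: v0=A3 v1=A4 v2=E5 downbeat P5
  -> R1 @ bar 1 tick 0 v(1, 2): A4/E5 P5 -> E4/B4 P5 similar
  -> R1 @ bar 2 tick 0 v(1, 2): E4/B4 P5 -> D4/A4 P5 similar
  -> R4 @ bar 3 tick 0 v(0, 2): G3/F4 m7 untreated
  -> R2 @ bar 4 tick 0 v(1, 2): E4/F4 m2 -> F4/F5 P8 similar
  -> R4 @ bar 4 tick 0 v(0, 1): B3/F4 TT untreated
  -> R4 @ bar 4 tick 0 v(0, 2): B3/F5 TT untreated
  -> R1 @ bar 6 tick 0 v(1, 2): G4/D5 P5 -> A4/E5 P5 similar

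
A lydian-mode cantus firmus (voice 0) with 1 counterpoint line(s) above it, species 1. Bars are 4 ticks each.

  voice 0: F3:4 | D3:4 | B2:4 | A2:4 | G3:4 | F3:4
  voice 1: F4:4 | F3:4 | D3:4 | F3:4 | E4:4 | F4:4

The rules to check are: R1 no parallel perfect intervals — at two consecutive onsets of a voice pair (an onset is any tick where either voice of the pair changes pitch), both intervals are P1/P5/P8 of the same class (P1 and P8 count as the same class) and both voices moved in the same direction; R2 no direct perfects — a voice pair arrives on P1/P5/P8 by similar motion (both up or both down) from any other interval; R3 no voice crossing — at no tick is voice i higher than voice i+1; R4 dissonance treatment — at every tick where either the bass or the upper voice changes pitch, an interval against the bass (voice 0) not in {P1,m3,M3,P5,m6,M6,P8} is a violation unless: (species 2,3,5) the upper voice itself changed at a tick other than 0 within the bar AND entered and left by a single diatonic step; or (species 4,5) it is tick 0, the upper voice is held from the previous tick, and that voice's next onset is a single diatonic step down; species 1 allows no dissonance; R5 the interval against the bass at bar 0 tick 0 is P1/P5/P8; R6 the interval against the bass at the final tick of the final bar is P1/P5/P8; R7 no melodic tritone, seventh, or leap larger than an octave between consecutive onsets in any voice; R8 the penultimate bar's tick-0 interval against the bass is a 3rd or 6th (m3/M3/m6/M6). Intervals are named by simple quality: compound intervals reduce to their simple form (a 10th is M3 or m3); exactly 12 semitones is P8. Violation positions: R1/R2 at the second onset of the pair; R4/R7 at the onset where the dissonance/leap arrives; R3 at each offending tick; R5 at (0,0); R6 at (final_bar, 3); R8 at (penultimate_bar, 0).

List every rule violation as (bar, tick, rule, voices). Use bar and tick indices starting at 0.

(4, 0, R7, (0,))
(4, 0, R7, (1,))

bar 0: v0=F3 v1=F4 downbeat P8
bar 1: v0=D3 v1=F3 downbeat m3
bar 2: v0=B2 v1=D3 downbeat m3
bar 3: v0=A2 v1=F3 downbeat m6
bar 4: v0=G3 v1=E4 downbeat M6
bar 5: v0=F3 v1=F4 downbeat P8
  -> R7 @ bar 4 tick 0 v(0,): A2->G3 leap 10st
  -> R7 @ bar 4 tick 0 v(1,): F3->E4 leap 11st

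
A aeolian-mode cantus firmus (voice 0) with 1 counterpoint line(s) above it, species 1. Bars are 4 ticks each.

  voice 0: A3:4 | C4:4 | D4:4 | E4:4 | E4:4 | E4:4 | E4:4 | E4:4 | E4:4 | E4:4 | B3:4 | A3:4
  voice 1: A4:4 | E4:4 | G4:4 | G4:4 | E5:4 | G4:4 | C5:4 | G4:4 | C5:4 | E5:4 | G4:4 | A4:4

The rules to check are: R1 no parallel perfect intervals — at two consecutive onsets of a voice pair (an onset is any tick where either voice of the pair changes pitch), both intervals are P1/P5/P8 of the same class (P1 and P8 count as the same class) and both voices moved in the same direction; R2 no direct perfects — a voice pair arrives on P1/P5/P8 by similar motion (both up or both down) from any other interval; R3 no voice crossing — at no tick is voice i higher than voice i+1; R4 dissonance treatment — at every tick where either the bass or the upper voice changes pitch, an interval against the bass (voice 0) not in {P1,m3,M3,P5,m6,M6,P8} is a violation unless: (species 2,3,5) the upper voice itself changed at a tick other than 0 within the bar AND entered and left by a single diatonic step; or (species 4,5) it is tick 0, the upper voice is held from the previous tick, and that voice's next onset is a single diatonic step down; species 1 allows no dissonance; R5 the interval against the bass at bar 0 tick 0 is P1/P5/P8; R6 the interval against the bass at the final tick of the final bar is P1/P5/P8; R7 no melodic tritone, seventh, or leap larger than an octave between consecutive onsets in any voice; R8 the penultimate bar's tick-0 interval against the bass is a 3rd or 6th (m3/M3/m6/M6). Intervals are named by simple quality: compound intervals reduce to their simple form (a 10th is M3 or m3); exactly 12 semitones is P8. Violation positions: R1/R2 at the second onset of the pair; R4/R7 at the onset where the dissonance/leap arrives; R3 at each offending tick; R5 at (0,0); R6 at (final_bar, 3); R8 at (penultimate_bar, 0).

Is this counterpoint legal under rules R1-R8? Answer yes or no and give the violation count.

bar 0: v0=A3 v1=A4 (P8)
bar 1: v0=C4 v1=E4 (M3)
bar 2: v0=D4 v1=G4 (P4)
bar 3: v0=E4 v1=G4 (m3)
bar 4: v0=E4 v1=E5 (P8)
bar 5: v0=E4 v1=G4 (m3)
bar 6: v0=E4 v1=C5 (m6)
bar 7: v0=E4 v1=G4 (m3)
bar 8: v0=E4 v1=C5 (m6)
bar 9: v0=E4 v1=E5 (P8)
bar 10: v0=B3 v1=G4 (m6)
bar 11: v0=A3 v1=A4 (P8)
  R4 @ bar2.0: D4/G4 P4 untreated

No (1 violations)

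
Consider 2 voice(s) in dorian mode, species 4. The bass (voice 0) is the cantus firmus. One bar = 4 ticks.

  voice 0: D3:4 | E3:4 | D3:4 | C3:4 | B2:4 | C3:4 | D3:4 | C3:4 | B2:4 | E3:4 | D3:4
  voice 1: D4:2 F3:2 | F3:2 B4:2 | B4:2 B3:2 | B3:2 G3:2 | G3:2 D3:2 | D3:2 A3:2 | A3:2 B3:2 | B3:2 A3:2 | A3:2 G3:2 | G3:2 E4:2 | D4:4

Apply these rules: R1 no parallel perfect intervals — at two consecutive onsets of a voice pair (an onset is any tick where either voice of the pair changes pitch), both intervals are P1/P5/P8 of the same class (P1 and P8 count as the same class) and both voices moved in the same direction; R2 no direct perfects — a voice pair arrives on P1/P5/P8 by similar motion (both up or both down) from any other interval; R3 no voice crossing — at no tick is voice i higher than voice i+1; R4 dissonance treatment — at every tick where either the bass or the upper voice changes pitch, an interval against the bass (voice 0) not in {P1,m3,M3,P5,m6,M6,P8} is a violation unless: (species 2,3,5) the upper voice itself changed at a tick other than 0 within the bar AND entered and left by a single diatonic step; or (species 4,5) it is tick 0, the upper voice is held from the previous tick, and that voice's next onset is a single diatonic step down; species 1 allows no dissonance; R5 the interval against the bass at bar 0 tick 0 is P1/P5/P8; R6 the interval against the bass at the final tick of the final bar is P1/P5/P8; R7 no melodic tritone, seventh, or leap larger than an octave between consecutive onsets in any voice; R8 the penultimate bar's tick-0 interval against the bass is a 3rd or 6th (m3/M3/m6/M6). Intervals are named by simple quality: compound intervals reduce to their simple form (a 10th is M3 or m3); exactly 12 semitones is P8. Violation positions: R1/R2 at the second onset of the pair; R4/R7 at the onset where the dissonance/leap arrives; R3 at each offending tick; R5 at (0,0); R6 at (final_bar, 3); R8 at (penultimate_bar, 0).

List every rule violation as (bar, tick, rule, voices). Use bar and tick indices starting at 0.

bar 0: v0=D3 v1=D4 downbeat P8
bar 1: v0=E3 v1=F3 downbeat m2
bar 2: v0=D3 v1=B4 downbeat M6
bar 3: v0=C3 v1=B3 downbeat M7
bar 4: v0=B2 v1=G3 downbeat m6
bar 5: v0=C3 v1=D3 downbeat M2
bar 6: v0=D3 v1=A3 downbeat P5
bar 7: v0=C3 v1=B3 downbeat M7
bar 8: v0=B2 v1=A3 downbeat m7
bar 9: v0=E3 v1=G3 downbeat m3
bar 10: v0=D3 v1=D4 downbeat P8
  -> R4 @ bar 1 tick 0 v(0, 1): E3/F3 m2 untreated
  -> R7 @ bar 1 tick 2 v(1,): F3->B4 leap 18st
  -> R4 @ bar 3 tick 0 v(0, 1): C3/B3 M7 untreated
  -> R4 @ bar 5 tick 0 v(0, 1): C3/D3 M2 untreated
  -> R1 @ bar 10 tick 0 v(0, 1): E3/E4 P8 -> D3/D4 P8 similar

(1, 0, R4, (0, 1))
(1, 2, R7, (1,))
(3, 0, R4, (0, 1))
(5, 0, R4, (0, 1))
(10, 0, R1, (0, 1))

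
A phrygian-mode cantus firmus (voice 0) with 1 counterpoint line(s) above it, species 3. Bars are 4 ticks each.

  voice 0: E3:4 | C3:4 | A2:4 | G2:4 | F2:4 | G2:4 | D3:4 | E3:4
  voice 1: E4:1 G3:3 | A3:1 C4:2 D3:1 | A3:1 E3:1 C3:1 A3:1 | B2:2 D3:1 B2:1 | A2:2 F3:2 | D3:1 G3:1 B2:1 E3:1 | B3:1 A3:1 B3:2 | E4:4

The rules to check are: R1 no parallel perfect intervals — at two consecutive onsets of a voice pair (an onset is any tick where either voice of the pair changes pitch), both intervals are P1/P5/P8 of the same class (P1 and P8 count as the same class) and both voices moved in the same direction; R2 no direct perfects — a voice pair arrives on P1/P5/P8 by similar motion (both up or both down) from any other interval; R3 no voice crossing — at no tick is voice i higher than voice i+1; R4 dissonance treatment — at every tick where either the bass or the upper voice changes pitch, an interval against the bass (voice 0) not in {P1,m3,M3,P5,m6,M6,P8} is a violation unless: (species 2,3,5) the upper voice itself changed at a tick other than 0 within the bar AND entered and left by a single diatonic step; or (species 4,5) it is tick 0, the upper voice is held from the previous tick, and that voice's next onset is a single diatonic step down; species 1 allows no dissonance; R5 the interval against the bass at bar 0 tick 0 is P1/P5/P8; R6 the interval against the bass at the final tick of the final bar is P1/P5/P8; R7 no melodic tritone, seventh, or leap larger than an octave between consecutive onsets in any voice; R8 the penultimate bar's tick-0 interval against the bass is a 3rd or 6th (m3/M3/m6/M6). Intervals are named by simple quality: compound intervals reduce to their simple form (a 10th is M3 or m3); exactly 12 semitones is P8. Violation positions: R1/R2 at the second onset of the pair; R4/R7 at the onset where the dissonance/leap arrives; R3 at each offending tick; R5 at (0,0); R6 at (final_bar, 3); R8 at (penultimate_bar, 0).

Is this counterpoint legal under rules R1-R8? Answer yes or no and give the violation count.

No (4 violations)

bar 0: v0=E3 v1=E4 (P8)
bar 1: v0=C3 v1=A3 (M6)
bar 2: v0=A2 v1=A3 (P8)
bar 3: v0=G2 v1=B2 (M3)
bar 4: v0=F2 v1=A2 (M3)
bar 5: v0=G2 v1=D3 (P5)
bar 6: v0=D3 v1=B3 (M6)
bar 7: v0=E3 v1=E4 (P8)
  R4 @ bar1.3: C3/D3 M2 untreated
  R7 @ bar1.3: C4->D3 leap 10st
  R7 @ bar3.0: A3->B2 leap 10st
  R2 @ bar7.0: D3/B3 M6 -> E3/E4 P8 similar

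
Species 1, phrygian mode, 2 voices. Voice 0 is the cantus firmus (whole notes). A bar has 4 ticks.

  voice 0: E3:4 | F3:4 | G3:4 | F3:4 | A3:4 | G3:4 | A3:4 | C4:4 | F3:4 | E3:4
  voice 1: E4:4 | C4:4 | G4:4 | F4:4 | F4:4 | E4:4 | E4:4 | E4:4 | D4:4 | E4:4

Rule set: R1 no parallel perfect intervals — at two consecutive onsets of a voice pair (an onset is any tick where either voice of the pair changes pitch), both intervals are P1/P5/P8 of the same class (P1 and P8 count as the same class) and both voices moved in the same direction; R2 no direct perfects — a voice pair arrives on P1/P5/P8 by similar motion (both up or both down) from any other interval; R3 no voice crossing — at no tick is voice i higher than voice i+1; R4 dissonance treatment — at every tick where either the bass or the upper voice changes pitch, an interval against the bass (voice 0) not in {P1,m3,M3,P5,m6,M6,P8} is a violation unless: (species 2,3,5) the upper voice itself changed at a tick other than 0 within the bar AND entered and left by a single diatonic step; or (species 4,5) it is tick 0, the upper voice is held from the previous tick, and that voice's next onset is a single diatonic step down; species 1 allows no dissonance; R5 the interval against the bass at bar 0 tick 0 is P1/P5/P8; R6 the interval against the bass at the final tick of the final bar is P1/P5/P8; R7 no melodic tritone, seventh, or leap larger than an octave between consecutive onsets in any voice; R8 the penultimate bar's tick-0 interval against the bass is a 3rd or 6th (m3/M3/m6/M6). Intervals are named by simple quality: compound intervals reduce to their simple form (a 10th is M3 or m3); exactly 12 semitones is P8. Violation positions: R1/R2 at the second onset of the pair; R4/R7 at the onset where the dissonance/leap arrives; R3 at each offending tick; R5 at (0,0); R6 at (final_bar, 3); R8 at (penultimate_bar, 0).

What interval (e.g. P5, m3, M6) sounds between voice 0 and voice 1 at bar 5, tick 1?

voice 0=G3 voice 1=E4 -> M6

M6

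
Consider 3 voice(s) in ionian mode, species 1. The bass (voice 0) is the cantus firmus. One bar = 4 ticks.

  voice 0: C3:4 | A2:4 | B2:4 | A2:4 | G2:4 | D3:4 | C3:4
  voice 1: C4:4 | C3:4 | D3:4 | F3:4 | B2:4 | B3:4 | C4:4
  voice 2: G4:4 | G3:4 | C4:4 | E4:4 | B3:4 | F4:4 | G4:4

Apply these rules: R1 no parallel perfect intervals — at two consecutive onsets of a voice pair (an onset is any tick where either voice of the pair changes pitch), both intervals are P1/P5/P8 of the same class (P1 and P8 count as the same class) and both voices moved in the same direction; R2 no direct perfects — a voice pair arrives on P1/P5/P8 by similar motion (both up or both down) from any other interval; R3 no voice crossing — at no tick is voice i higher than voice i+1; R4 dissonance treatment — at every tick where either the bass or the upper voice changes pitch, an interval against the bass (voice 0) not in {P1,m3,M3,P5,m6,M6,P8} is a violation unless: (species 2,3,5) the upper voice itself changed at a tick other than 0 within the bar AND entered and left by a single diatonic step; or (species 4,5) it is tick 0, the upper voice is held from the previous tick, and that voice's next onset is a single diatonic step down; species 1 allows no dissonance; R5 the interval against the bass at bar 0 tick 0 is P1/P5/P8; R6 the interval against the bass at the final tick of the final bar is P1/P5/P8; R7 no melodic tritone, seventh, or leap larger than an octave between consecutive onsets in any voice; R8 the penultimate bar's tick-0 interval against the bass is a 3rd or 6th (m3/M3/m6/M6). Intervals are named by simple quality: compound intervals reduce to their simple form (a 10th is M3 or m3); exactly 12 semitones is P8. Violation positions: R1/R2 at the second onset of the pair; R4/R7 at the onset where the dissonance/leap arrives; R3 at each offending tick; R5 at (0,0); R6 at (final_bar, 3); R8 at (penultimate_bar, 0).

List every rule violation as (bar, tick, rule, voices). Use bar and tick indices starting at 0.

bar 0: v0=C3 v1=C4 v2=G4 downbeat P5
bar 1: v0=A2 v1=C3 v2=G3 downbeat m7
bar 2: v0=B2 v1=D3 v2=C4 downbeat m2
bar 3: v0=A2 v1=F3 v2=E4 downbeat P5
bar 4: v0=G2 v1=B2 v2=B3 downbeat M3
bar 5: v0=D3 v1=B3 v2=F4 downbeat m3
bar 6: v0=C3 v1=C4 v2=G4 downbeat P5
  -> R1 @ bar 1 tick 0 v(1, 2): C4/G4 P5 -> C3/G3 P5 similar
  -> R4 @ bar 1 tick 0 v(0, 2): A2/G3 m7 untreated
  -> R4 @ bar 2 tick 0 v(0, 2): B2/C4 m2 untreated
  -> R2 @ bar 4 tick 0 v(1, 2): F3/E4 M7 -> B2/B3 P8 similar
  -> R7 @ bar 4 tick 0 v(1,): F3->B2 leap 6st
  -> R7 @ bar 5 tick 0 v(2,): B3->F4 leap 6st
  -> R2 @ bar 6 tick 0 v(1, 2): B3/F4 TT -> C4/G4 P5 similar

(1, 0, R1, (1, 2))
(1, 0, R4, (0, 2))
(2, 0, R4, (0, 2))
(4, 0, R2, (1, 2))
(4, 0, R7, (1,))
(5, 0, R7, (2,))
(6, 0, R2, (1, 2))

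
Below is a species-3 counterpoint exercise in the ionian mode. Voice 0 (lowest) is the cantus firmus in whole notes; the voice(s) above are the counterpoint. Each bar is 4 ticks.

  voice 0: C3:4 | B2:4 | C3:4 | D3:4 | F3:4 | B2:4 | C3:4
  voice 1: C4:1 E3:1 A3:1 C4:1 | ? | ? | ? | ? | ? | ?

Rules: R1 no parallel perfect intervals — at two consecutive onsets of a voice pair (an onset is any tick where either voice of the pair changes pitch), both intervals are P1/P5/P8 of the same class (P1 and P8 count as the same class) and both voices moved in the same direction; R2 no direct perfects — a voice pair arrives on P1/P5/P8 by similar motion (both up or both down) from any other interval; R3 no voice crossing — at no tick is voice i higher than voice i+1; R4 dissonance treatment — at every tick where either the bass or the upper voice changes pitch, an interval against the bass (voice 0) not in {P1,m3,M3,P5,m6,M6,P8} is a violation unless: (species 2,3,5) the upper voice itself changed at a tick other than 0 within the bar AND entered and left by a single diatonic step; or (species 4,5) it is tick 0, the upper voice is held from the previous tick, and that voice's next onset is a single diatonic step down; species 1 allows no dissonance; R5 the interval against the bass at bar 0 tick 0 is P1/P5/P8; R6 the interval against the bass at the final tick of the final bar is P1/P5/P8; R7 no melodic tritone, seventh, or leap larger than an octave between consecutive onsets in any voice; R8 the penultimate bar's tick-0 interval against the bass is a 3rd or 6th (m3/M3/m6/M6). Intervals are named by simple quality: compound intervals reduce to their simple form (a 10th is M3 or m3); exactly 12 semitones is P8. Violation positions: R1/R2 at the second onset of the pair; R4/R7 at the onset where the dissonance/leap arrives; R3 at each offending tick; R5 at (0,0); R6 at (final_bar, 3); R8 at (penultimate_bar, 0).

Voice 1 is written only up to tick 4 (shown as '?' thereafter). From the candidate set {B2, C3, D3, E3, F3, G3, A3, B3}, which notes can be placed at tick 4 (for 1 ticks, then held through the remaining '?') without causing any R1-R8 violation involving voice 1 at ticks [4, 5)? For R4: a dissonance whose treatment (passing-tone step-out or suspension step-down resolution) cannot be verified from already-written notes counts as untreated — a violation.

{G3}

B2: violates R1,R7
C3: violates R4
D3: violates R7
E3: violates R4
F3: violates R4
G3: legal
A3: violates R4
B3: violates R1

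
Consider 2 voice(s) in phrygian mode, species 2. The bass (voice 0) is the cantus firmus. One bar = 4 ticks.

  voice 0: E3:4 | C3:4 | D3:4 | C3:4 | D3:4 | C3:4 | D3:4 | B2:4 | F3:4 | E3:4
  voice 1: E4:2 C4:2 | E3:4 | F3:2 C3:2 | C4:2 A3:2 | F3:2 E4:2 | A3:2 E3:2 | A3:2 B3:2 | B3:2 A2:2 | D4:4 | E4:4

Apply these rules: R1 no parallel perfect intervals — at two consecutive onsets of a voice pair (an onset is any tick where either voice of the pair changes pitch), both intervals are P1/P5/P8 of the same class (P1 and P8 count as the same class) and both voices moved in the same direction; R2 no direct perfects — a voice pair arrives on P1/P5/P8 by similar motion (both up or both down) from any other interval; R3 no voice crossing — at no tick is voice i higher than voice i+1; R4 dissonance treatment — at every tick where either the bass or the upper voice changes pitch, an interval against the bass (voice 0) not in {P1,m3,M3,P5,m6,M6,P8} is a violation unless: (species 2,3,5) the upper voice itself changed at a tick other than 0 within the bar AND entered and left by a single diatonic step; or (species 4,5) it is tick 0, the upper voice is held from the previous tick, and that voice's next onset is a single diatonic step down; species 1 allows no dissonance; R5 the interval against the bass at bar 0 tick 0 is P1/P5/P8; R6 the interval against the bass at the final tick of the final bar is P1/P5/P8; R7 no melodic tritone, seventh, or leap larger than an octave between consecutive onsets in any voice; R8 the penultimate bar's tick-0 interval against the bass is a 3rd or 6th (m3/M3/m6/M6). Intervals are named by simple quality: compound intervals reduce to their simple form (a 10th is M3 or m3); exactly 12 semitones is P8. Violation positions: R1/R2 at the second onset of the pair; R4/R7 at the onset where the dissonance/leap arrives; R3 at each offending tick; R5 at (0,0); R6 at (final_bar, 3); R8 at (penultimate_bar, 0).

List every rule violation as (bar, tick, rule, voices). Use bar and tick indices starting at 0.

bar 0: v0=E3 v1=E4 downbeat P8
bar 1: v0=C3 v1=E3 downbeat M3
bar 2: v0=D3 v1=F3 downbeat m3
bar 3: v0=C3 v1=C4 downbeat P8
bar 4: v0=D3 v1=F3 downbeat m3
bar 5: v0=C3 v1=A3 downbeat M6
bar 6: v0=D3 v1=A3 downbeat P5
bar 7: v0=B2 v1=B3 downbeat P8
bar 8: v0=F3 v1=D4 downbeat M6
bar 9: v0=E3 v1=E4 downbeat P8
  -> R3 @ bar 2 tick 2 v(0, 1): D3 above C3
  -> R4 @ bar 2 tick 2 v(0, 1): D3/C3 M2 untreated
  -> R3 @ bar 2 tick 3 v(0, 1): D3 above C3
  -> R4 @ bar 4 tick 2 v(0, 1): D3/E4 M2 untreated
  -> R7 @ bar 4 tick 2 v(1,): F3->E4 leap 11st
  -> R2 @ bar 6 tick 0 v(0, 1): C3/E3 M3 -> D3/A3 P5 similar
  -> R3 @ bar 7 tick 2 v(0, 1): B2 above A2
  -> R4 @ bar 7 tick 2 v(0, 1): B2/A2 M2 untreated
  -> R7 @ bar 7 tick 2 v(1,): B3->A2 leap 14st
  -> R3 @ bar 7 tick 3 v(0, 1): B2 above A2
  -> R7 @ bar 8 tick 0 v(0,): B2->F3 leap 6st
  -> R7 @ bar 8 tick 0 v(1,): A2->D4 leap 17st

(2, 2, R3, (0, 1))
(2, 2, R4, (0, 1))
(2, 3, R3, (0, 1))
(4, 2, R4, (0, 1))
(4, 2, R7, (1,))
(6, 0, R2, (0, 1))
(7, 2, R3, (0, 1))
(7, 2, R4, (0, 1))
(7, 2, R7, (1,))
(7, 3, R3, (0, 1))
(8, 0, R7, (0,))
(8, 0, R7, (1,))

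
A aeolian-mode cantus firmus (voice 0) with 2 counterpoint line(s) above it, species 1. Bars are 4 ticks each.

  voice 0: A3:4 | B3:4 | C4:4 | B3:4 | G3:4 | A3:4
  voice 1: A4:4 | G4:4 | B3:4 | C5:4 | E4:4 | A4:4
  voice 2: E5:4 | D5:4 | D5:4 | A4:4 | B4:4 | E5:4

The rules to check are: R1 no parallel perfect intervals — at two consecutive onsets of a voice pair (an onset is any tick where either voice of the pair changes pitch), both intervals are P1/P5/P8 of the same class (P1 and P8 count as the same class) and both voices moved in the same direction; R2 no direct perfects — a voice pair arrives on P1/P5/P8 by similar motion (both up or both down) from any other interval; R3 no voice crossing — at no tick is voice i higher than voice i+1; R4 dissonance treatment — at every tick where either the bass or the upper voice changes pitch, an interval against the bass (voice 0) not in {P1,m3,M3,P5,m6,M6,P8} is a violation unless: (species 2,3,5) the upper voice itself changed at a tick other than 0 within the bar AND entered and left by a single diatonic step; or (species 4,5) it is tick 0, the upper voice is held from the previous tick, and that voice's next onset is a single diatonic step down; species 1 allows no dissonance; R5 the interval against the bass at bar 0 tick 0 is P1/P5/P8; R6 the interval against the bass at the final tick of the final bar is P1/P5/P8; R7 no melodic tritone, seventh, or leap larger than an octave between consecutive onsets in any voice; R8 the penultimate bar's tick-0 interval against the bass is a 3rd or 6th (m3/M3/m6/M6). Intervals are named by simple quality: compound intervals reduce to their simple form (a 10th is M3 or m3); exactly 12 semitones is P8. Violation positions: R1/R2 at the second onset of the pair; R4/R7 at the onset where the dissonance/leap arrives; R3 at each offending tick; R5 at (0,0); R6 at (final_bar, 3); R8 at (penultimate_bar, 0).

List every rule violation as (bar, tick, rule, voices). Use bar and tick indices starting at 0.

(1, 0, R1, (1, 2))
(2, 0, R3, (0, 1))
(2, 0, R4, (0, 1))
(2, 0, R4, (0, 2))
(2, 1, R3, (0, 1))
(2, 2, R3, (0, 1))
(2, 3, R3, (0, 1))
(3, 0, R3, (1, 2))
(3, 0, R4, (0, 1))
(3, 0, R4, (0, 2))
(3, 0, R7, (1,))
(3, 1, R3, (1, 2))
(3, 2, R3, (1, 2))
(3, 3, R3, (1, 2))
(5, 0, R1, (1, 2))
(5, 0, R2, (0, 1))
(5, 0, R2, (0, 2))

bar 0: v0=A3 v1=A4 v2=E5 downbeat P5
bar 1: v0=B3 v1=G4 v2=D5 downbeat m3
bar 2: v0=C4 v1=B3 v2=D5 downbeat M2
bar 3: v0=B3 v1=C5 v2=A4 downbeat m7
bar 4: v0=G3 v1=E4 v2=B4 downbeat M3
bar 5: v0=A3 v1=A4 v2=E5 downbeat P5
  -> R1 @ bar 1 tick 0 v(1, 2): A4/E5 P5 -> G4/D5 P5 similar
  -> R3 @ bar 2 tick 0 v(0, 1): C4 above B3
  -> R4 @ bar 2 tick 0 v(0, 1): C4/B3 m2 untreated
  -> R4 @ bar 2 tick 0 v(0, 2): C4/D5 M2 untreated
  -> R3 @ bar 2 tick 1 v(0, 1): C4 above B3
  -> R3 @ bar 2 tick 2 v(0, 1): C4 above B3
  -> R3 @ bar 2 tick 3 v(0, 1): C4 above B3
  -> R3 @ bar 3 tick 0 v(1, 2): C5 above A4
  -> R4 @ bar 3 tick 0 v(0, 1): B3/C5 m2 untreated
  -> R4 @ bar 3 tick 0 v(0, 2): B3/A4 m7 untreated
  -> R7 @ bar 3 tick 0 v(1,): B3->C5 leap 13st
  -> R3 @ bar 3 tick 1 v(1, 2): C5 above A4
  -> R3 @ bar 3 tick 2 v(1, 2): C5 above A4
  -> R3 @ bar 3 tick 3 v(1, 2): C5 above A4
  -> R1 @ bar 5 tick 0 v(1, 2): E4/B4 P5 -> A4/E5 P5 similar
  -> R2 @ bar 5 tick 0 v(0, 1): G3/E4 M6 -> A3/A4 P8 similar
  -> R2 @ bar 5 tick 0 v(0, 2): G3/B4 M3 -> A3/E5 P5 similar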